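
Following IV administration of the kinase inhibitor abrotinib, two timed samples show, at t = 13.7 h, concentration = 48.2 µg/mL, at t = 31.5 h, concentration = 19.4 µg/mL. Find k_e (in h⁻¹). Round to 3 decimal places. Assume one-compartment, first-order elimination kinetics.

k = ln(C₁/C₂) / (t₂ − t₁) = ln(48.2/19.4) / (31.5 − 13.7)
  = 0.9101 / 17.80 = 0.05113 h⁻¹

0.051 h⁻¹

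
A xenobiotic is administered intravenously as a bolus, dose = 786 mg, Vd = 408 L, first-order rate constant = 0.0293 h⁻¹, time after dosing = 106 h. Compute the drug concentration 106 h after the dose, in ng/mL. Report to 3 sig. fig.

86.3 ng/mL

C₀ = Dose / Vd = 786.0 / 408 = 1.926 mg/L
C = C₀ · e^(−k·t) = 1.926 × e^(−0.02930 × 106)
  = 1.926 × 0.04479 = 0.08627 mg/L
Convert: 0.08627 mg/L × 1000 = 86.27 ng/mL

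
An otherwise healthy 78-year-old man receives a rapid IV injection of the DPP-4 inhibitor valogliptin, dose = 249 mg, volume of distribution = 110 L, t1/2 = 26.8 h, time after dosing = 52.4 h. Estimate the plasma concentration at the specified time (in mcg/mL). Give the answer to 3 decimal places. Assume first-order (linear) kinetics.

C₀ = Dose / Vd = 249.0 / 110 = 2.264 mg/L
k = ln2 / t½ = 0.693147 / 26.8 = 0.02586 h⁻¹
C = C₀ · e^(−k·t) = 2.264 × e^(−0.02586 × 52.4)
  = 2.264 × 0.2579 = 0.5839 mg/L
(0.5839 mg/L = 0.5839 mcg/mL)

0.584 mcg/mL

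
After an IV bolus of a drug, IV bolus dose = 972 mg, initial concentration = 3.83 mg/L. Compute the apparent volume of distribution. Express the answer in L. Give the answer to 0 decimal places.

254 L

Vd = Dose / C₀ = 972.0 / 3.83 = 253.8 L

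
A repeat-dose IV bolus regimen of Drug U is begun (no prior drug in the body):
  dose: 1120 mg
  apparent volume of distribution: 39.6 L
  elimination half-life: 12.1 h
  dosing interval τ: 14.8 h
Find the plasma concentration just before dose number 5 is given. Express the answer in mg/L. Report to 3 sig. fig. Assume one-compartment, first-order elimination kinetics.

20.5 mg/L

C₀ per dose = Dose / Vd = 1120 / 39.6 = 28.28 mg/L
k = ln2 / t½ = 0.693147 / 12.1 = 0.05728 h⁻¹
Fraction remaining after one interval: r = e^(−kτ) = e^(−0.05728 × 14.8) = 0.4284
Before dose 5, 4 doses have been given (aged 1τ, 2τ, 3τ, 4τ).
C_trough = C₀ × (r + r² + … + r^4) = C₀ × r(1−r^4)/(1−r)
        = 28.28 × 0.4284 × (1 − 0.03368) / (1 − 0.4284) = 20.48 mg/L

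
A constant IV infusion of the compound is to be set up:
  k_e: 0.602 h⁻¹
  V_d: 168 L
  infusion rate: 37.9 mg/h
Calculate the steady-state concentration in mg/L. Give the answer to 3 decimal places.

0.375 mg/L

CL = k × Vd = 0.6020 × 168 = 101.1 L/h
At steady state Css = R₀ / CL = 37.9 / 101.1 = 0.3749 mg/L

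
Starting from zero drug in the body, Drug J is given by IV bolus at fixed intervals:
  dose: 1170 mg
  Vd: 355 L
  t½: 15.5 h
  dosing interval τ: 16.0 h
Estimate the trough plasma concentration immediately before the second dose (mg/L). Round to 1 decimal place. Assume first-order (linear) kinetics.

1.6 mg/L

C₀ per dose = Dose / Vd = 1170 / 355 = 3.296 mg/L
k = ln2 / t½ = 0.693147 / 15.5 = 0.04472 h⁻¹
Fraction remaining after one interval: r = e^(−kτ) = e^(−0.04472 × 16.0) = 0.4889
Before dose 2, 1 dose has been given (aged 1τ).
C_trough = C₀ × r = 3.296 × 0.4889 = 1.611 mg/L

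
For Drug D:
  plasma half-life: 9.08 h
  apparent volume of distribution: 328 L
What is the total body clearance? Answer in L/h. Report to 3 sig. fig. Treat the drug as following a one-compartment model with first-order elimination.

k = ln2 / t½ = 0.693147 / 9.08 = 0.07634 h⁻¹
CL = k × Vd = 0.07634 × 328 = 25.04 L/h

25.0 L/h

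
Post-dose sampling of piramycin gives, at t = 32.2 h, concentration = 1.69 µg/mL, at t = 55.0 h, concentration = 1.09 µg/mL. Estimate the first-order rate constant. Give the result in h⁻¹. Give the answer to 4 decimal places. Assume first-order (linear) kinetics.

k = ln(C₁/C₂) / (t₂ − t₁) = ln(1.69/1.09) / (55.0 − 32.2)
  = 0.4386 / 22.80 = 0.01924 h⁻¹

0.0192 h⁻¹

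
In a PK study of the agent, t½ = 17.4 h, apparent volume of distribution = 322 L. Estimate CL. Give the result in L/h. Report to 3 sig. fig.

k = ln2 / t½ = 0.693147 / 17.4 = 0.03984 h⁻¹
CL = k × Vd = 0.03984 × 322 = 12.83 L/h

12.8 L/h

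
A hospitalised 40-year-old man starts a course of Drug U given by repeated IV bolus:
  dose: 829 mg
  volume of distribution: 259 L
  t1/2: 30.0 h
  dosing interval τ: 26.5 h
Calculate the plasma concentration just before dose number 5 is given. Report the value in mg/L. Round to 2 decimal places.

C₀ per dose = Dose / Vd = 829 / 259 = 3.201 mg/L
k = ln2 / t½ = 0.693147 / 30.0 = 0.02310 h⁻¹
Fraction remaining after one interval: r = e^(−kτ) = e^(−0.02310 × 26.5) = 0.5422
Before dose 5, 4 doses have been given (aged 1τ, 2τ, 3τ, 4τ).
C_trough = C₀ × (r + r² + … + r^4) = C₀ × r(1−r^4)/(1−r)
        = 3.201 × 0.5422 × (1 − 0.08642) / (1 − 0.5422) = 3.464 mg/L

3.46 mg/L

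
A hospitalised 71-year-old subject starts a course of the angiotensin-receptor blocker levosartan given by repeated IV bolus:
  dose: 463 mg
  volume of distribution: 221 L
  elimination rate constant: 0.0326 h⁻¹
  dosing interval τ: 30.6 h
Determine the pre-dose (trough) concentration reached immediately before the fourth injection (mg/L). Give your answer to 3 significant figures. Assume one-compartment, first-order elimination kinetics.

1.16 mg/L

C₀ per dose = Dose / Vd = 463 / 221 = 2.095 mg/L
Fraction remaining after one interval: r = e^(−kτ) = e^(−0.03260 × 30.6) = 0.3688
Before dose 4, 3 doses have been given (aged 1τ, 2τ, 3τ).
C_trough = C₀ × (r + r² + … + r^3) = C₀ × r(1−r^3)/(1−r)
        = 2.095 × 0.3688 × (1 − 0.05016) / (1 − 0.3688) = 1.163 mg/L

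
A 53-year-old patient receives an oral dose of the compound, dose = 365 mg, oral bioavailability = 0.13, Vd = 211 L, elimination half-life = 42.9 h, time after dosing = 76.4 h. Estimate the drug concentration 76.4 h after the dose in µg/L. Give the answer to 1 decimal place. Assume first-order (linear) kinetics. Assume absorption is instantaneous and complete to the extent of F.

Amount reaching circulation = F × Dose = 0.13 × 365.0 = 47.45 mg
C₀ = F·Dose / Vd = 47.45 / 211 = 0.2249 mg/L
k = ln2 / t½ = 0.693147 / 42.9 = 0.01616 h⁻¹
C = C₀ · e^(−k·t) = 0.2249 × e^(−0.01616 × 76.4)
  = 0.2249 × 0.2909 = 0.06542 mg/L
Convert: 0.06542 mg/L × 1000 = 65.42 µg/L

65.4 µg/L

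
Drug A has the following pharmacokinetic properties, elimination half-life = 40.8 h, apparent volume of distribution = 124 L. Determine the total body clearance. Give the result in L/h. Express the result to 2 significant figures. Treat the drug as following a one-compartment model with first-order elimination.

2.1 L/h

k = ln2 / t½ = 0.693147 / 40.8 = 0.01699 h⁻¹
CL = k × Vd = 0.01699 × 124 = 2.107 L/h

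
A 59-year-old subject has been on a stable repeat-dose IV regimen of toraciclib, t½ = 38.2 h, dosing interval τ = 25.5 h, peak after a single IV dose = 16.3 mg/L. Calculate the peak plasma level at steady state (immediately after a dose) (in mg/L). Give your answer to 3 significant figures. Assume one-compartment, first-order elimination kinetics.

44.0 mg/L

k = ln2 / t½ = 0.693147 / 38.2 = 0.01815 h⁻¹
e^(−kτ) = e^(−0.01815 × 25.5) = 0.6295
Accumulation ratio R = 1 / (1 − e^(−kτ)) = 1 / (1 − 0.6295) = 2.699
Steady-state peak = C₀ × R = 16.3 × 2.699 = 43.99 mg/L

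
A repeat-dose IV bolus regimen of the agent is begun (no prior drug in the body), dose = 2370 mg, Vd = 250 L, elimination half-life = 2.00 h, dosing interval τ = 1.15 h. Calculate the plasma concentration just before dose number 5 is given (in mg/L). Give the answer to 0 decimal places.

15 mg/L

C₀ per dose = Dose / Vd = 2370 / 250 = 9.480 mg/L
k = ln2 / t½ = 0.693147 / 2.00 = 0.3466 h⁻¹
Fraction remaining after one interval: r = e^(−kτ) = e^(−0.3466 × 1.15) = 0.6713
Before dose 5, 4 doses have been given (aged 1τ, 2τ, 3τ, 4τ).
C_trough = C₀ × (r + r² + … + r^4) = C₀ × r(1−r^4)/(1−r)
        = 9.480 × 0.6713 × (1 − 0.2031) / (1 − 0.6713) = 15.43 mg/L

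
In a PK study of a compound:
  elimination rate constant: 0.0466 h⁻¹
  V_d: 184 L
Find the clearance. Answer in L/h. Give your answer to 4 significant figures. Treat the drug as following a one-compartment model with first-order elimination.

CL = k × Vd = 0.0466 × 184 = 8.574 L/h

8.574 L/h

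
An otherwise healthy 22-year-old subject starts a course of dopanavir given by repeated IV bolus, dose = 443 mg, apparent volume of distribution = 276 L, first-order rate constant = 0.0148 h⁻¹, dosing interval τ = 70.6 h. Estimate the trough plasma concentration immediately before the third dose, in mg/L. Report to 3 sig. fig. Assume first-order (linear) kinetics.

0.763 mg/L

C₀ per dose = Dose / Vd = 443 / 276 = 1.605 mg/L
Fraction remaining after one interval: r = e^(−kτ) = e^(−0.01480 × 70.6) = 0.3517
Before dose 3, 2 doses have been given (aged 1τ, 2τ).
C_trough = C₀ × (r + r²) = 1.605 × (0.3517 + 0.1237) = 0.7630 mg/L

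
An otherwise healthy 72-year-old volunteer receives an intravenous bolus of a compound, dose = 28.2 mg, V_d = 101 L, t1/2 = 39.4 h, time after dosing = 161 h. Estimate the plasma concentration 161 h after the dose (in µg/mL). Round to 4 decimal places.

0.0164 µg/mL

C₀ = Dose / Vd = 28.20 / 101 = 0.2792 mg/L
k = ln2 / t½ = 0.693147 / 39.4 = 0.01759 h⁻¹
C = C₀ · e^(−k·t) = 0.2792 × e^(−0.01759 × 161)
  = 0.2792 × 0.05890 = 0.01644 mg/L
(0.01644 mg/L = 0.01644 µg/mL)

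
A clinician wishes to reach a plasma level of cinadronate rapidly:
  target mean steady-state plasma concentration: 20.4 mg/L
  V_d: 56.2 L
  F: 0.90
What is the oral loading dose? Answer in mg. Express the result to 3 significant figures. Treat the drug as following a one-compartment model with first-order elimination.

LD = Css × Vd / F = 20.4 × 56.2 / 0.90 = 1274 mg

1270 mg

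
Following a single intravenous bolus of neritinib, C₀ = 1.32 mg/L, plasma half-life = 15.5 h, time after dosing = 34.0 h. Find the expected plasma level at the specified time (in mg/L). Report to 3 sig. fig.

0.289 mg/L

k = ln2 / t½ = 0.693147 / 15.5 = 0.04472 h⁻¹
C = C₀ · e^(−k·t) = 1.320 × e^(−0.04472 × 34.0)
  = 1.320 × 0.2186 = 0.2886 mg/L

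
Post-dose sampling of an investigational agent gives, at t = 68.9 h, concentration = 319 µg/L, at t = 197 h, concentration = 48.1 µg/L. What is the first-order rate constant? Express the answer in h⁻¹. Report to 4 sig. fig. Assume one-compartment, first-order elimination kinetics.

k = ln(C₁/C₂) / (t₂ − t₁) = ln(319/48.1) / (197 − 68.9)
  = 1.892 / 128.1 = 0.01477 h⁻¹

0.01477 h⁻¹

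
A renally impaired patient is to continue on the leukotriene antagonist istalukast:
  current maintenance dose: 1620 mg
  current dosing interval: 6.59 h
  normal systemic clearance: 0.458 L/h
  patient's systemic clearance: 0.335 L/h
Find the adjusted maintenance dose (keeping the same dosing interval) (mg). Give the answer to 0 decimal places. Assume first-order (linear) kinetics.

1185 mg

To keep the same average steady-state level, dosing rate must scale with clearance.
CL ratio = 0.335 / 0.458 = 0.7314
New dose (same interval) = 1620 × 0.7314 = 1185 mg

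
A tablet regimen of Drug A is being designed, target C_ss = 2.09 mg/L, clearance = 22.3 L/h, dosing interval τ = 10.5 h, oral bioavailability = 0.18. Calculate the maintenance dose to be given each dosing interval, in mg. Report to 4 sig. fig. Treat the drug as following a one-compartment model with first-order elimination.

2719 mg

At steady state, F × (Dose/τ) = Css × CL.
Dose = Css × CL × τ / F = 2.09 × 22.30 × 10.5 / 0.18 = 2719 mg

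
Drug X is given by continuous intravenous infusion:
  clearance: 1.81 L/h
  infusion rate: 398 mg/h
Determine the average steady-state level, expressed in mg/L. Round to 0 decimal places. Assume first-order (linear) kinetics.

220 mg/L

At steady state Css = R₀ / CL = 398 / 1.810 = 219.9 mg/L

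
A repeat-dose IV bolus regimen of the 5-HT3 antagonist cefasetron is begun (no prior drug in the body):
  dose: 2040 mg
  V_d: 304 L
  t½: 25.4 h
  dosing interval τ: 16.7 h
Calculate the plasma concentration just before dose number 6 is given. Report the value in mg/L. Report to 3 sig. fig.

10.4 mg/L

C₀ per dose = Dose / Vd = 2040 / 304 = 6.711 mg/L
k = ln2 / t½ = 0.693147 / 25.4 = 0.02729 h⁻¹
Fraction remaining after one interval: r = e^(−kτ) = e^(−0.02729 × 16.7) = 0.6340
Before dose 6, 5 doses have been given (aged 1τ, 2τ, 3τ, 4τ, 5τ).
C_trough = C₀ × (r + r² + … + r^5) = C₀ × r(1−r^5)/(1−r)
        = 6.711 × 0.6340 × (1 − 0.1024) / (1 − 0.6340) = 10.43 mg/L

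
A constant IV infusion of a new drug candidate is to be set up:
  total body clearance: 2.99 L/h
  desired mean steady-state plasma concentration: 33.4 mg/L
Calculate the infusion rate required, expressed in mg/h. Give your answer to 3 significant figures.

99.9 mg/h

At steady state, infusion rate R₀ = Css × CL = 33.4 × 2.990 = 99.87 mg/h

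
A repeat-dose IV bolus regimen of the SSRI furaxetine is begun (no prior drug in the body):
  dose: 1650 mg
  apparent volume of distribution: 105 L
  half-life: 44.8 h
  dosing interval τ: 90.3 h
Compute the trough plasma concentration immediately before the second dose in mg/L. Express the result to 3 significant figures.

C₀ per dose = Dose / Vd = 1650 / 105 = 15.71 mg/L
k = ln2 / t½ = 0.693147 / 44.8 = 0.01547 h⁻¹
Fraction remaining after one interval: r = e^(−kτ) = e^(−0.01547 × 90.3) = 0.2474
Before dose 2, 1 dose has been given (aged 1τ).
C_trough = C₀ × r = 15.71 × 0.2474 = 3.887 mg/L

3.89 mg/L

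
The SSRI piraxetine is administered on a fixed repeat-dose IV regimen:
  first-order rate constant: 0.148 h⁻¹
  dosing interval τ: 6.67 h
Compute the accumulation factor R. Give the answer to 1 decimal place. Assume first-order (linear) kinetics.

1.6

e^(−kτ) = e^(−0.1480 × 6.67) = 0.3726
Accumulation ratio R = 1 / (1 − e^(−kτ)) = 1 / (1 − 0.3726) = 1.594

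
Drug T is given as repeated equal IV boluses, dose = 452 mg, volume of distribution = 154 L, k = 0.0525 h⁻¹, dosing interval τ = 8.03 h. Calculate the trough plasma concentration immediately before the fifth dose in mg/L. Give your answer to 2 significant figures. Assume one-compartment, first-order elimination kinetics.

C₀ per dose = Dose / Vd = 452 / 154 = 2.935 mg/L
Fraction remaining after one interval: r = e^(−kτ) = e^(−0.05250 × 8.03) = 0.6560
Before dose 5, 4 doses have been given (aged 1τ, 2τ, 3τ, 4τ).
C_trough = C₀ × (r + r² + … + r^4) = C₀ × r(1−r^4)/(1−r)
        = 2.935 × 0.6560 × (1 − 0.1852) / (1 − 0.6560) = 4.560 mg/L

4.6 mg/L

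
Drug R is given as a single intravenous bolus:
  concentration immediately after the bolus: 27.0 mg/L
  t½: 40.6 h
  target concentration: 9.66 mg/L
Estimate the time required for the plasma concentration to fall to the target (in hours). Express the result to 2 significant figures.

60 h

k = ln2 / t½ = 0.693147 / 40.6 = 0.01707 h⁻¹
t = ln(C₀ / C) / k = ln(27.00 / 9.66) / 0.01707
  = ln(2.795) / 0.01707 = 1.028 / 0.01707 = 60.22 h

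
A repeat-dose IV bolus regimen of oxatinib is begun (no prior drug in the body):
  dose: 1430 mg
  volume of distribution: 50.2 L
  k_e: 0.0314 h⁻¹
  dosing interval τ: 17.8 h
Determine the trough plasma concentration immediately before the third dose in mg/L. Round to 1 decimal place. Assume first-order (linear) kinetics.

C₀ per dose = Dose / Vd = 1430 / 50.2 = 28.49 mg/L
Fraction remaining after one interval: r = e^(−kτ) = e^(−0.03140 × 17.8) = 0.5718
Before dose 3, 2 doses have been given (aged 1τ, 2τ).
C_trough = C₀ × (r + r²) = 28.49 × (0.5718 + 0.3270) = 25.61 mg/L

25.6 mg/L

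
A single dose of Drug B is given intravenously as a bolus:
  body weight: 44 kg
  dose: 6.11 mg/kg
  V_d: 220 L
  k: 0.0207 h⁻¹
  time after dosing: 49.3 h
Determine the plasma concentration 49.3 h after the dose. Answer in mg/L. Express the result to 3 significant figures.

0.440 mg/L

Total dose = 6.11 × 44 = 268.8 mg
C₀ = Dose / Vd = 268.8 / 220 = 1.222 mg/L
C = C₀ · e^(−k·t) = 1.222 × e^(−0.02070 × 49.3)
  = 1.222 × 0.3604 = 0.4404 mg/L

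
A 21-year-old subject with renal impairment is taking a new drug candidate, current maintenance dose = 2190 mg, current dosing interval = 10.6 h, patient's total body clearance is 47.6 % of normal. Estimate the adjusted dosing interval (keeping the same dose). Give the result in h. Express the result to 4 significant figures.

22.27 h

To keep the same average steady-state level, dosing rate must scale with clearance.
CL ratio = 47.6 / 100 = 0.4760
New interval (same dose) = 10.6 / 0.4760 = 22.27 h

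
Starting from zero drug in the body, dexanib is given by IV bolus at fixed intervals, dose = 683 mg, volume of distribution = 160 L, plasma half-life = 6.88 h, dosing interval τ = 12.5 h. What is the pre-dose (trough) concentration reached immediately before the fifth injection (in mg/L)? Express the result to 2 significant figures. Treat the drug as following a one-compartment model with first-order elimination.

1.7 mg/L

C₀ per dose = Dose / Vd = 683 / 160 = 4.269 mg/L
k = ln2 / t½ = 0.693147 / 6.88 = 0.1007 h⁻¹
Fraction remaining after one interval: r = e^(−kτ) = e^(−0.1007 × 12.5) = 0.2840
Before dose 5, 4 doses have been given (aged 1τ, 2τ, 3τ, 4τ).
C_trough = C₀ × (r + r² + … + r^4) = C₀ × r(1−r^4)/(1−r)
        = 4.269 × 0.2840 × (1 − 0.006505) / (1 − 0.2840) = 1.682 mg/L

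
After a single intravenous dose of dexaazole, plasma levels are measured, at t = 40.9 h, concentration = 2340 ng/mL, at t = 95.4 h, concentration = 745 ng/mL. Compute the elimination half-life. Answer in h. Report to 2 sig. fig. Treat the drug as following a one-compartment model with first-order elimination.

33 h

k = ln(C₁/C₂) / (t₂ − t₁) = ln(2340/745) / (95.4 − 40.9)
  = 1.145 / 54.50 = 0.02101 h⁻¹
t½ = ln2 / k = 0.693147 / 0.02101 = 32.99 h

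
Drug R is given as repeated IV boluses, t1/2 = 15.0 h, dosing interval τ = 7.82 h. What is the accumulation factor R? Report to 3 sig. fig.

3.30

k = ln2 / t½ = 0.693147 / 15.0 = 0.04621 h⁻¹
e^(−kτ) = e^(−0.04621 × 7.82) = 0.6967
Accumulation ratio R = 1 / (1 − e^(−kτ)) = 1 / (1 − 0.6967) = 3.297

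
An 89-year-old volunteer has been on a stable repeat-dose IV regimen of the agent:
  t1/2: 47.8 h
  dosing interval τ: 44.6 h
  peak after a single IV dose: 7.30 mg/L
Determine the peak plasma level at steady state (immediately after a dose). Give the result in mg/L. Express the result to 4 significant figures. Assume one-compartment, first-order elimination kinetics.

k = ln2 / t½ = 0.693147 / 47.8 = 0.01450 h⁻¹
e^(−kτ) = e^(−0.01450 × 44.6) = 0.5238
Accumulation ratio R = 1 / (1 − e^(−kτ)) = 1 / (1 − 0.5238) = 2.100
Steady-state peak = C₀ × R = 7.30 × 2.100 = 15.33 mg/L

15.33 mg/L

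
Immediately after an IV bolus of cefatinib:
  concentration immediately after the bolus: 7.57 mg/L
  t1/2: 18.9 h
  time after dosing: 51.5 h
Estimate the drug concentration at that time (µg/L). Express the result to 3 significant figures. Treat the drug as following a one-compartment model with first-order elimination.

k = ln2 / t½ = 0.693147 / 18.9 = 0.03667 h⁻¹
C = C₀ · e^(−k·t) = 7.570 × e^(−0.03667 × 51.5)
  = 7.570 × 0.1513 = 1.145 mg/L
Convert: 1.145 mg/L × 1000 = 1145 µg/L

1150 µg/L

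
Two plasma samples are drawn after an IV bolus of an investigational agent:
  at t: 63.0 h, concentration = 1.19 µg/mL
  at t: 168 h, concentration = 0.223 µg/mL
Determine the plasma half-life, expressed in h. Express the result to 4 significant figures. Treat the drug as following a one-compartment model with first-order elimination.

k = ln(C₁/C₂) / (t₂ − t₁) = ln(1.19/0.223) / (168 − 63.0)
  = 1.675 / 105.0 = 0.01595 h⁻¹
t½ = ln2 / k = 0.693147 / 0.01595 = 43.46 h

43.46 h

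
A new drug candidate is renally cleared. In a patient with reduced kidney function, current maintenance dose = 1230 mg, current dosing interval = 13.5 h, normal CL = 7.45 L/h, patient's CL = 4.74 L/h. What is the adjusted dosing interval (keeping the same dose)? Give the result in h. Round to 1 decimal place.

To keep the same average steady-state level, dosing rate must scale with clearance.
CL ratio = 4.74 / 7.45 = 0.6362
New interval (same dose) = 13.5 / 0.6362 = 21.22 h

21.2 h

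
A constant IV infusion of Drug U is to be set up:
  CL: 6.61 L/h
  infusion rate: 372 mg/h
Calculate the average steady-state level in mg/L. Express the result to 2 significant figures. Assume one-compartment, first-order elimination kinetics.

At steady state Css = R₀ / CL = 372 / 6.610 = 56.28 mg/L

56 mg/L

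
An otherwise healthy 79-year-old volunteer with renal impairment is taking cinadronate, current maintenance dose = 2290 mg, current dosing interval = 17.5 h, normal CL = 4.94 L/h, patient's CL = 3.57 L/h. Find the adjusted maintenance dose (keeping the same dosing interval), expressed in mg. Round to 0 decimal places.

To keep the same average steady-state level, dosing rate must scale with clearance.
CL ratio = 3.57 / 4.94 = 0.7227
New dose (same interval) = 2290 × 0.7227 = 1655 mg

1655 mg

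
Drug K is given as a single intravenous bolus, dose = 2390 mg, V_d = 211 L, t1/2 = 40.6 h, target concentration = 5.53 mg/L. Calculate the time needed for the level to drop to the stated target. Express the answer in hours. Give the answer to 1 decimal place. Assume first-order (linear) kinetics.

C₀ = Dose / Vd = 2390 / 211 = 11.33 mg/L
k = ln2 / t½ = 0.693147 / 40.6 = 0.01707 h⁻¹
t = ln(C₀ / C) / k = ln(11.33 / 5.53) / 0.01707
  = ln(2.049) / 0.01707 = 0.7174 / 0.01707 = 42.03 h

42.0 h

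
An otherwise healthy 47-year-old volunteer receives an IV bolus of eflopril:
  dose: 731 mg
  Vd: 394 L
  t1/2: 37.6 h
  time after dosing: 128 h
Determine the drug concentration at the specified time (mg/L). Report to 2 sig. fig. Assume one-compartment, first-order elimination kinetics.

C₀ = Dose / Vd = 731.0 / 394 = 1.855 mg/L
k = ln2 / t½ = 0.693147 / 37.6 = 0.01843 h⁻¹
C = C₀ · e^(−k·t) = 1.855 × e^(−0.01843 × 128)
  = 1.855 × 0.09451 = 0.1753 mg/L

0.18 mg/L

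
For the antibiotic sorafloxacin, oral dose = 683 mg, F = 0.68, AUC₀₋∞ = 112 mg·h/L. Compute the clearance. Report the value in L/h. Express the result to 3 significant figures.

CL = F·Dose / AUC = 0.68 × 683 / 112 = 4.147 L/h

4.15 L/h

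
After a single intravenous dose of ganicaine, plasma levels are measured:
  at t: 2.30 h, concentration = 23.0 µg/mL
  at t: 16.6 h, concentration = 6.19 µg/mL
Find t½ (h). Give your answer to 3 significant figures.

k = ln(C₁/C₂) / (t₂ − t₁) = ln(23.0/6.19) / (16.6 − 2.30)
  = 1.313 / 14.30 = 0.09182 h⁻¹
t½ = ln2 / k = 0.693147 / 0.09182 = 7.549 h

7.55 h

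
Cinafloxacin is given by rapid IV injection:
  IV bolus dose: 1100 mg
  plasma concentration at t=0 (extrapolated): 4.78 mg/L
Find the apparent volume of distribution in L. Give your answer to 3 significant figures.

230 L

Vd = Dose / C₀ = 1100 / 4.78 = 230.1 L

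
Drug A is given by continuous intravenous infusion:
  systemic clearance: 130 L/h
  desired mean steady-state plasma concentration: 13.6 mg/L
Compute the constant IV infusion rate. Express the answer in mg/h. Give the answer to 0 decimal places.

1768 mg/h

At steady state, infusion rate R₀ = Css × CL = 13.6 × 130.0 = 1768 mg/h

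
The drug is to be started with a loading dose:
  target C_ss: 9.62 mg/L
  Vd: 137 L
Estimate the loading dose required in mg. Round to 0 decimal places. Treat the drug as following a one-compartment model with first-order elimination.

1318 mg

LD = Css × Vd = 9.62 × 137 = 1318 mg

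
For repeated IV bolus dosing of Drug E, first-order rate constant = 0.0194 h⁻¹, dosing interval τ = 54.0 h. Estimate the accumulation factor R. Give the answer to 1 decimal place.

e^(−kτ) = e^(−0.01940 × 54.0) = 0.3508
Accumulation ratio R = 1 / (1 − e^(−kτ)) = 1 / (1 − 0.3508) = 1.540

1.5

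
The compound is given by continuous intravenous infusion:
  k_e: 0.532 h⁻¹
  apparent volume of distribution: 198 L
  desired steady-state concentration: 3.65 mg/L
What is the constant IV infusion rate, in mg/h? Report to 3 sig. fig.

CL = k × Vd = 0.5320 × 198 = 105.3 L/h
At steady state, infusion rate R₀ = Css × CL = 3.65 × 105.3 = 384.3 mg/h

384 mg/h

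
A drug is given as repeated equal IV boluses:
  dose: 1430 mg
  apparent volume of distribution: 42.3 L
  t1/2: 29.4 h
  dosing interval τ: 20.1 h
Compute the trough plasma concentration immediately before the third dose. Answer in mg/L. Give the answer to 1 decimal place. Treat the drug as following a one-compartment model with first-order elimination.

34.2 mg/L

C₀ per dose = Dose / Vd = 1430 / 42.3 = 33.81 mg/L
k = ln2 / t½ = 0.693147 / 29.4 = 0.02358 h⁻¹
Fraction remaining after one interval: r = e^(−kτ) = e^(−0.02358 × 20.1) = 0.6225
Before dose 3, 2 doses have been given (aged 1τ, 2τ).
C_trough = C₀ × (r + r²) = 33.81 × (0.6225 + 0.3875) = 34.15 mg/L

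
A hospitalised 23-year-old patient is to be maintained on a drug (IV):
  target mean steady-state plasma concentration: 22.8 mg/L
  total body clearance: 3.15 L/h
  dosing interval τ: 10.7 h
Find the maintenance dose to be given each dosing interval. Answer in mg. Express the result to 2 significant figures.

At steady state, Dose/τ = Css × CL.
Dose = Css × CL × τ = 22.8 × 3.150 × 10.7 = 768.5 mg

770 mg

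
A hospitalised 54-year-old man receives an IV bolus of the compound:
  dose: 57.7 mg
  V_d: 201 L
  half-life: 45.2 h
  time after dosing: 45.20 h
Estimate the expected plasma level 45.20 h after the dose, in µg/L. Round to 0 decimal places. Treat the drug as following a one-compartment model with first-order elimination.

144 µg/L

C₀ = Dose / Vd = 57.70 / 201 = 0.2871 mg/L
k = ln2 / t½ = 0.693147 / 45.2 = 0.01534 h⁻¹
t / t½ = 45.20 / 45.2 = 1 half-lives
C = C₀ × (1/2)^1 = 0.2871 × 0.5000 = 0.1436 mg/L
Convert: 0.1436 mg/L × 1000 = 143.6 µg/L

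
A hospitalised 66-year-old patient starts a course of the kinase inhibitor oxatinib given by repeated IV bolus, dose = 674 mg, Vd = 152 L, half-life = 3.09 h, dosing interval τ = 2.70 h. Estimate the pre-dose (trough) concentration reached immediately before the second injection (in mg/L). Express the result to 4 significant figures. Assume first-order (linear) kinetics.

2.420 mg/L

C₀ per dose = Dose / Vd = 674 / 152 = 4.434 mg/L
k = ln2 / t½ = 0.693147 / 3.09 = 0.2243 h⁻¹
Fraction remaining after one interval: r = e^(−kτ) = e^(−0.2243 × 2.70) = 0.5457
Before dose 2, 1 dose has been given (aged 1τ).
C_trough = C₀ × r = 4.434 × 0.5457 = 2.420 mg/L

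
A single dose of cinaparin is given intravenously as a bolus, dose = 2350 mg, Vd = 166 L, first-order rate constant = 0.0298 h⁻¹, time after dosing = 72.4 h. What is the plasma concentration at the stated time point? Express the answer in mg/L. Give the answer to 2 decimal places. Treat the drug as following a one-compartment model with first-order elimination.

C₀ = Dose / Vd = 2350 / 166 = 14.16 mg/L
C = C₀ · e^(−k·t) = 14.16 × e^(−0.02980 × 72.4)
  = 14.16 × 0.1156 = 1.637 mg/L

1.64 mg/L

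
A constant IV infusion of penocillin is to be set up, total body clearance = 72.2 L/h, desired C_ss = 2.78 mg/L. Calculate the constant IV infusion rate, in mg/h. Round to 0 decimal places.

At steady state, infusion rate R₀ = Css × CL = 2.78 × 72.20 = 200.7 mg/h

201 mg/h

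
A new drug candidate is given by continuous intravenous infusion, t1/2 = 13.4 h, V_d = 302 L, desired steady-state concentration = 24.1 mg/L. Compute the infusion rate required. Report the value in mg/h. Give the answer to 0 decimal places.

376 mg/h

k = ln2 / t½ = 0.693147 / 13.4 = 0.05173 h⁻¹
CL = k × Vd = 0.05173 × 302 = 15.62 L/h
At steady state, infusion rate R₀ = Css × CL = 24.1 × 15.62 = 376.4 mg/h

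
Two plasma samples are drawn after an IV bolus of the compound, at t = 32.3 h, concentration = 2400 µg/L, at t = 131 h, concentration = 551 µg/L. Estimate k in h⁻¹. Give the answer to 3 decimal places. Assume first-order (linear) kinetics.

0.015 h⁻¹

k = ln(C₁/C₂) / (t₂ − t₁) = ln(2400/551) / (131 − 32.3)
  = 1.471 / 98.70 = 0.01490 h⁻¹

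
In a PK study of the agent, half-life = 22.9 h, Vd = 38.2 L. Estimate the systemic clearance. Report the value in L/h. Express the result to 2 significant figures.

k = ln2 / t½ = 0.693147 / 22.9 = 0.03027 h⁻¹
CL = k × Vd = 0.03027 × 38.2 = 1.156 L/h

1.2 L/h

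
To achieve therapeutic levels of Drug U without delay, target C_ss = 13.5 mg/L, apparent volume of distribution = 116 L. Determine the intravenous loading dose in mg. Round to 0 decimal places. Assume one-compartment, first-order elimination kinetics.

1566 mg

LD = Css × Vd = 13.5 × 116 = 1566 mg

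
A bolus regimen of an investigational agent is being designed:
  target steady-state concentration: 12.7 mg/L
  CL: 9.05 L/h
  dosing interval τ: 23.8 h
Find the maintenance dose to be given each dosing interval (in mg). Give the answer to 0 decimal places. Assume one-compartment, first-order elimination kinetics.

At steady state, Dose/τ = Css × CL.
Dose = Css × CL × τ = 12.7 × 9.050 × 23.8 = 2735 mg

2735 mg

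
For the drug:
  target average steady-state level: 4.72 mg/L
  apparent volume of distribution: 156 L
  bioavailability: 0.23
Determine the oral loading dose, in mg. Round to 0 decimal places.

LD = Css × Vd / F = 4.72 × 156 / 0.23 = 3201 mg

3201 mg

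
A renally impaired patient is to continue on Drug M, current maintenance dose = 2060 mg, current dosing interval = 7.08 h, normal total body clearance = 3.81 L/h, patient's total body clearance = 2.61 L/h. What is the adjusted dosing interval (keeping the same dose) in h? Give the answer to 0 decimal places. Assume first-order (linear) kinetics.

To keep the same average steady-state level, dosing rate must scale with clearance.
CL ratio = 2.61 / 3.81 = 0.6850
New interval (same dose) = 7.08 / 0.6850 = 10.34 h

10 h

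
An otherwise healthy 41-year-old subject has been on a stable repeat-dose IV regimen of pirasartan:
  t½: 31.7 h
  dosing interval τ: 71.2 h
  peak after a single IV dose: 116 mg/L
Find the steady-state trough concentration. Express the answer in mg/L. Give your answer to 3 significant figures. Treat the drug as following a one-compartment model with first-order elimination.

31.0 mg/L

k = ln2 / t½ = 0.693147 / 31.7 = 0.02187 h⁻¹
e^(−kτ) = e^(−0.02187 × 71.2) = 0.2107
Accumulation ratio R = 1 / (1 − e^(−kτ)) = 1 / (1 − 0.2107) = 1.267
Steady-state trough = C₀ × R × e^(−kτ) = 116 × 1.267 × 0.2107 = 30.97 mg/L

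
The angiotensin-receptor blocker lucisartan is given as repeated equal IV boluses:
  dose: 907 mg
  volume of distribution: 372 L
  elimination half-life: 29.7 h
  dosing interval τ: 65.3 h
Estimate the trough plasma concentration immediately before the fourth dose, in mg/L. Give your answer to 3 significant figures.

0.672 mg/L

C₀ per dose = Dose / Vd = 907 / 372 = 2.438 mg/L
k = ln2 / t½ = 0.693147 / 29.7 = 0.02334 h⁻¹
Fraction remaining after one interval: r = e^(−kτ) = e^(−0.02334 × 65.3) = 0.2178
Before dose 4, 3 doses have been given (aged 1τ, 2τ, 3τ).
C_trough = C₀ × (r + r² + … + r^3) = C₀ × r(1−r^3)/(1−r)
        = 2.438 × 0.2178 × (1 − 0.01033) / (1 − 0.2178) = 0.6718 mg/L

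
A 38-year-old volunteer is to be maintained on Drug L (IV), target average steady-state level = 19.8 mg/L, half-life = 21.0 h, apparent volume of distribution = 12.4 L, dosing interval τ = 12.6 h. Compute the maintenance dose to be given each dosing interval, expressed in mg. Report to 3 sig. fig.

k = ln2 / t½ = 0.693147 / 21.0 = 0.03301 h⁻¹
CL = k × Vd = 0.03301 × 12.4 = 0.4093 L/h
At steady state, Dose/τ = Css × CL.
Dose = Css × CL × τ = 19.8 × 0.4093 × 12.6 = 102.1 mg

102 mg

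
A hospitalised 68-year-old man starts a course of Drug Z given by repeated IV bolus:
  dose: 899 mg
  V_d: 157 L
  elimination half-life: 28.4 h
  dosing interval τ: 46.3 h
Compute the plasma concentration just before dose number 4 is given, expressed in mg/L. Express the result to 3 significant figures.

C₀ per dose = Dose / Vd = 899 / 157 = 5.726 mg/L
k = ln2 / t½ = 0.693147 / 28.4 = 0.02441 h⁻¹
Fraction remaining after one interval: r = e^(−kτ) = e^(−0.02441 × 46.3) = 0.3230
Before dose 4, 3 doses have been given (aged 1τ, 2τ, 3τ).
C_trough = C₀ × (r + r² + … + r^3) = C₀ × r(1−r^3)/(1−r)
        = 5.726 × 0.3230 × (1 − 0.03370) / (1 − 0.3230) = 2.640 mg/L

2.64 mg/L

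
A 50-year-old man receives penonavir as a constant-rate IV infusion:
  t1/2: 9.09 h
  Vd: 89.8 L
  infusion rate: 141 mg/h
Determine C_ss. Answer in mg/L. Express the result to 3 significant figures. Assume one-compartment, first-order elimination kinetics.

k = ln2 / t½ = 0.693147 / 9.09 = 0.07625 h⁻¹
CL = k × Vd = 0.07625 × 89.8 = 6.847 L/h
At steady state Css = R₀ / CL = 141 / 6.847 = 20.59 mg/L

20.6 mg/L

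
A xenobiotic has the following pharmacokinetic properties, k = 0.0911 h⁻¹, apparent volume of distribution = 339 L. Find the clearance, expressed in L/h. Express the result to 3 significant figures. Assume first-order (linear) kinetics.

CL = k × Vd = 0.0911 × 339 = 30.88 L/h

30.9 L/h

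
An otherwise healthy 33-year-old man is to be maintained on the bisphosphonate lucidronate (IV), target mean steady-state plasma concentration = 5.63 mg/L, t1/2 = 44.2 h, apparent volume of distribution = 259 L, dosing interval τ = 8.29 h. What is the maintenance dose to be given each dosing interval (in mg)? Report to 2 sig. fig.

k = ln2 / t½ = 0.693147 / 44.2 = 0.01568 h⁻¹
CL = k × Vd = 0.01568 × 259 = 4.061 L/h
At steady state, Dose/τ = Css × CL.
Dose = Css × CL × τ = 5.63 × 4.061 × 8.29 = 189.5 mg

190 mg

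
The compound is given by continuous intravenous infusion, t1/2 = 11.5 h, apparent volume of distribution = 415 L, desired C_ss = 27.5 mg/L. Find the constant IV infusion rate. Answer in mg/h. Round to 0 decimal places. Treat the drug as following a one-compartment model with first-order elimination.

k = ln2 / t½ = 0.693147 / 11.5 = 0.06027 h⁻¹
CL = k × Vd = 0.06027 × 415 = 25.01 L/h
At steady state, infusion rate R₀ = Css × CL = 27.5 × 25.01 = 687.8 mg/h

688 mg/h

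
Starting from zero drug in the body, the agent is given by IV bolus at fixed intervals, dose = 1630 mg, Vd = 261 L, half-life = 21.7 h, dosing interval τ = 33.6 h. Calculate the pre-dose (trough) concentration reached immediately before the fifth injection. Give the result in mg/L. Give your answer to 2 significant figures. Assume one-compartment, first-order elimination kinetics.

C₀ per dose = Dose / Vd = 1630 / 261 = 6.245 mg/L
k = ln2 / t½ = 0.693147 / 21.7 = 0.03194 h⁻¹
Fraction remaining after one interval: r = e^(−kτ) = e^(−0.03194 × 33.6) = 0.3419
Before dose 5, 4 doses have been given (aged 1τ, 2τ, 3τ, 4τ).
C_trough = C₀ × (r + r² + … + r^4) = C₀ × r(1−r^4)/(1−r)
        = 6.245 × 0.3419 × (1 − 0.01366) / (1 − 0.3419) = 3.200 mg/L

3.2 mg/L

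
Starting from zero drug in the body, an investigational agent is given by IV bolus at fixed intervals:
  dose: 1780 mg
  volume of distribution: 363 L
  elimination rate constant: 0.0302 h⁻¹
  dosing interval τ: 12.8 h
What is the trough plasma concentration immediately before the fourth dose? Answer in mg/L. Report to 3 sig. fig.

7.13 mg/L

C₀ per dose = Dose / Vd = 1780 / 363 = 4.904 mg/L
Fraction remaining after one interval: r = e^(−kτ) = e^(−0.03020 × 12.8) = 0.6794
Before dose 4, 3 doses have been given (aged 1τ, 2τ, 3τ).
C_trough = C₀ × (r + r² + … + r^3) = C₀ × r(1−r^3)/(1−r)
        = 4.904 × 0.6794 × (1 − 0.3136) / (1 − 0.6794) = 7.133 mg/L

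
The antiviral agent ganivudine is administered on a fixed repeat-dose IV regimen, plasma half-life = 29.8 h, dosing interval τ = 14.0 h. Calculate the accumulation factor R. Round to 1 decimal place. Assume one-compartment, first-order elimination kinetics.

3.6

k = ln2 / t½ = 0.693147 / 29.8 = 0.02326 h⁻¹
e^(−kτ) = e^(−0.02326 × 14.0) = 0.7221
Accumulation ratio R = 1 / (1 − e^(−kτ)) = 1 / (1 − 0.7221) = 3.598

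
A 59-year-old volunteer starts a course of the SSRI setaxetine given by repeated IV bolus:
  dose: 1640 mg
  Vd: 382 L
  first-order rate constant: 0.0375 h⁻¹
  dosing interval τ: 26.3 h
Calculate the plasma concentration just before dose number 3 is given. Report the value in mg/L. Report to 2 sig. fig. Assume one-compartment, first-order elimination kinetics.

2.2 mg/L

C₀ per dose = Dose / Vd = 1640 / 382 = 4.293 mg/L
Fraction remaining after one interval: r = e^(−kτ) = e^(−0.03750 × 26.3) = 0.3730
Before dose 3, 2 doses have been given (aged 1τ, 2τ).
C_trough = C₀ × (r + r²) = 4.293 × (0.3730 + 0.1391) = 2.198 mg/L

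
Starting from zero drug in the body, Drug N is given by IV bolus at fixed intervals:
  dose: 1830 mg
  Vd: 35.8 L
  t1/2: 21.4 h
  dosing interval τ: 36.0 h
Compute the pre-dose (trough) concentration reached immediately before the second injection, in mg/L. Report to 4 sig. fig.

15.93 mg/L

C₀ per dose = Dose / Vd = 1830 / 35.8 = 51.12 mg/L
k = ln2 / t½ = 0.693147 / 21.4 = 0.03239 h⁻¹
Fraction remaining after one interval: r = e^(−kτ) = e^(−0.03239 × 36.0) = 0.3116
Before dose 2, 1 dose has been given (aged 1τ).
C_trough = C₀ × r = 51.12 × 0.3116 = 15.93 mg/L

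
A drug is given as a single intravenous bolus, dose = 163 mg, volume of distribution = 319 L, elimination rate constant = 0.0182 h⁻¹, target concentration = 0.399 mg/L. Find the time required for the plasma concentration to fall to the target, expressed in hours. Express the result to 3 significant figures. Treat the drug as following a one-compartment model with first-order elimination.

13.6 h

C₀ = Dose / Vd = 163.0 / 319 = 0.5110 mg/L
t = ln(C₀ / C) / k = ln(0.5110 / 0.399) / 0.01820
  = ln(1.281) / 0.01820 = 0.2476 / 0.01820 = 13.60 h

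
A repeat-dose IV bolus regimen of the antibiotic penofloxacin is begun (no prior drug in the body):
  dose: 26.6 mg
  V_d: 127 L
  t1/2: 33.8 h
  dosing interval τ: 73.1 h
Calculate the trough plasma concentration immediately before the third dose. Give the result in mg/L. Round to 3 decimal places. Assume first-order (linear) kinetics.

0.057 mg/L

C₀ per dose = Dose / Vd = 26.6 / 127 = 0.2094 mg/L
k = ln2 / t½ = 0.693147 / 33.8 = 0.02051 h⁻¹
Fraction remaining after one interval: r = e^(−kτ) = e^(−0.02051 × 73.1) = 0.2233
Before dose 3, 2 doses have been given (aged 1τ, 2τ).
C_trough = C₀ × (r + r²) = 0.2094 × (0.2233 + 0.04986) = 0.05720 mg/L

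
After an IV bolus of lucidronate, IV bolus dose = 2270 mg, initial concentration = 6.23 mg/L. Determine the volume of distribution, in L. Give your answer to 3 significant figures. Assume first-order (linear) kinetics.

364 L

Vd = Dose / C₀ = 2270 / 6.23 = 364.4 L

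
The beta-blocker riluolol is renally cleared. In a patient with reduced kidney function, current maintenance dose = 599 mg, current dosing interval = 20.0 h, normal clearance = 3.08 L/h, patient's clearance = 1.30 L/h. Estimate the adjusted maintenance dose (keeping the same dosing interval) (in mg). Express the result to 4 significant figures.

To keep the same average steady-state level, dosing rate must scale with clearance.
CL ratio = 1.30 / 3.08 = 0.4221
New dose (same interval) = 599 × 0.4221 = 252.8 mg

252.8 mg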